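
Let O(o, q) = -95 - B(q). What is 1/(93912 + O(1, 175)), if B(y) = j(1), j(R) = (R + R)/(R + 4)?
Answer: 5/469083 ≈ 1.0659e-5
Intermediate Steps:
j(R) = 2*R/(4 + R) (j(R) = (2*R)/(4 + R) = 2*R/(4 + R))
B(y) = ⅖ (B(y) = 2*1/(4 + 1) = 2*1/5 = 2*1*(⅕) = ⅖)
O(o, q) = -477/5 (O(o, q) = -95 - 1*⅖ = -95 - ⅖ = -477/5)
1/(93912 + O(1, 175)) = 1/(93912 - 477/5) = 1/(469083/5) = 5/469083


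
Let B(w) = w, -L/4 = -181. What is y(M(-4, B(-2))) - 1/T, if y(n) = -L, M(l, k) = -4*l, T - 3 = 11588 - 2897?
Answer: -6294457/8694 ≈ -724.00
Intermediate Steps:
L = 724 (L = -4*(-181) = 724)
T = 8694 (T = 3 + (11588 - 2897) = 3 + 8691 = 8694)
y(n) = -724 (y(n) = -1*724 = -724)
y(M(-4, B(-2))) - 1/T = -724 - 1/8694 = -6294457/8694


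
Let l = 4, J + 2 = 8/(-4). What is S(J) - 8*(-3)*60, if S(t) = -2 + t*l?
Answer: 1422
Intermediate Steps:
J = -4 (J = -2 + 8/(-4) = -2 + 8*(-¼) = -2 - 2 = -4)
S(t) = -2 + 4*t (S(t) = -2 + t*4 = -2 + 4*t)
S(J) - 8*(-3)*60 = (-2 + 4*(-4)) - 8*(-3)*60 = (-2 - 16) + 24*60 = -18 + 1440 = 1422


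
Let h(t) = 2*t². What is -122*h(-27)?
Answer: -177876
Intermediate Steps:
-122*h(-27) = -244*(-27)² = -244*729 = -122*1458 = -177876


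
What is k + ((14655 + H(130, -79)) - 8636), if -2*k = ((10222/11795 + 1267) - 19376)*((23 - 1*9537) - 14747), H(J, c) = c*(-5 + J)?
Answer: -5181887153053/23590 ≈ -2.1966e+8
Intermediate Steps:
k = -5181796190013/23590 (k = -((10222/11795 + 1267) - 19376)*((23 - 1*9537) - 14747)/2 = -((10222*(1/11795) + 1267) - 19376)*((23 - 9537) - 14747)/2 = -((10222/11795 + 1267) - 19376)*(-9514 - 14747)/2 = -(14954487/11795 - 19376)*(-24261)/2 = -(-213585433)*(-24261)/23590 = -1/2*5181796190013/11795 = -5181796190013/23590 ≈ -2.1966e+8)
k + ((14655 + H(130, -79)) - 8636) = -5181796190013/23590 + ((14655 - 79*(-5 + 130)) - 8636) = -5181796190013/23590 + ((14655 - 79*125) - 8636) = -5181796190013/23590 + ((14655 - 9875) - 8636) = -5181796190013/23590 + (4780 - 8636) = -5181796190013/23590 - 3856 = -5181887153053/23590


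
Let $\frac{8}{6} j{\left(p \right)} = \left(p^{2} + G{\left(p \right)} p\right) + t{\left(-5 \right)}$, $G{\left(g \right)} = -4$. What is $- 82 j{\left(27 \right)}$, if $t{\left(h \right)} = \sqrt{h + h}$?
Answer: $- \frac{76383}{2} - \frac{123 i \sqrt{10}}{2} \approx -38192.0 - 194.48 i$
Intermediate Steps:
$t{\left(h \right)} = \sqrt{2} \sqrt{h}$ ($t{\left(h \right)} = \sqrt{2 h} = \sqrt{2} \sqrt{h}$)
$j{\left(p \right)} = - 3 p + \frac{3 p^{2}}{4} + \frac{3 i \sqrt{10}}{4}$ ($j{\left(p \right)} = \frac{3 \left(\left(p^{2} - 4 p\right) + \sqrt{2} \sqrt{-5}\right)}{4} = \frac{3 \left(\left(p^{2} - 4 p\right) + \sqrt{2} i \sqrt{5}\right)}{4} = \frac{3 \left(\left(p^{2} - 4 p\right) + i \sqrt{10}\right)}{4} = \frac{3 \left(p^{2} - 4 p + i \sqrt{10}\right)}{4} = - 3 p + \frac{3 p^{2}}{4} + \frac{3 i \sqrt{10}}{4}$)
$- 82 j{\left(27 \right)} = - 82 \left(\left(-3\right) 27 + \frac{3 \cdot 27^{2}}{4} + \frac{3 i \sqrt{10}}{4}\right) = - 82 \left(-81 + \frac{3}{4} \cdot 729 + \frac{3 i \sqrt{10}}{4}\right) = - 82 \left(-81 + \frac{2187}{4} + \frac{3 i \sqrt{10}}{4}\right) = - 82 \left(\frac{1863}{4} + \frac{3 i \sqrt{10}}{4}\right) = - \frac{76383}{2} - \frac{123 i \sqrt{10}}{2}$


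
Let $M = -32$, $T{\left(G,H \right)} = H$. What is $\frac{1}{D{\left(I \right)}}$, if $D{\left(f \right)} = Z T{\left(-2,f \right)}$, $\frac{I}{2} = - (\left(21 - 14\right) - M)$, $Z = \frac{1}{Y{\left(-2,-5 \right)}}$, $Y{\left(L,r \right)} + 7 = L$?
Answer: $\frac{3}{26} \approx 0.11538$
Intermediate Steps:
$Y{\left(L,r \right)} = -7 + L$
$Z = - \frac{1}{9}$ ($Z = \frac{1}{-7 - 2} = \frac{1}{-9} = - \frac{1}{9} \approx -0.11111$)
$I = -78$ ($I = 2 \left(- (\left(21 - 14\right) - -32)\right) = 2 \left(- (\left(21 - 14\right) + 32)\right) = 2 \left(- (7 + 32)\right) = 2 \left(\left(-1\right) 39\right) = 2 \left(-39\right) = -78$)
$D{\left(f \right)} = - \frac{f}{9}$
$\frac{1}{D{\left(I \right)}} = \frac{1}{\left(- \frac{1}{9}\right) \left(-78\right)} = \frac{1}{\frac{26}{3}} = \frac{3}{26}$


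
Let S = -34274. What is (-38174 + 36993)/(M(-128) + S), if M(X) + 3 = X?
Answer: 1181/34405 ≈ 0.034326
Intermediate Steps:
M(X) = -3 + X
(-38174 + 36993)/(M(-128) + S) = (-38174 + 36993)/((-3 - 128) - 34274) = -1181/(-131 - 34274) = -1181/(-34405) = -1181*(-1/34405) = 1181/34405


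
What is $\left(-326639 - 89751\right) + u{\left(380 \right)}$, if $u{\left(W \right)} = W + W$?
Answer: $-415630$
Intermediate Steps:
$u{\left(W \right)} = 2 W$
$\left(-326639 - 89751\right) + u{\left(380 \right)} = \left(-326639 - 89751\right) + 2 \cdot 380 = -416390 + 760 = -415630$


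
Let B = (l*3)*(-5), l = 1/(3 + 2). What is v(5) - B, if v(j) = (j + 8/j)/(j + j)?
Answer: 183/50 ≈ 3.6600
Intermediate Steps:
l = 1/5 ≈ 0.20000
v(j) = (j + 8/j)/(2*j) (v(j) = (j + 8/j)/((2*j)) = (j + 8/j)*(1/(2*j)) = (j + 8/j)/(2*j))
B = -3 (B = ((1/5)*3)*(-5) = (3/5)*(-5) = -3)
v(5) - B = (1/2 + 4/5**2) - 1*(-3) = (1/2 + 4*(1/25)) + 3 = (1/2 + 4/25) + 3 = 33/50 + 3 = 183/50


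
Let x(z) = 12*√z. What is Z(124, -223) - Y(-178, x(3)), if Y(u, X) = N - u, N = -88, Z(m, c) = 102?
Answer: 12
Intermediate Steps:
Y(u, X) = -88 - u
Z(124, -223) - Y(-178, x(3)) = 102 - (-88 - 1*(-178)) = 102 - (-88 + 178) = 102 - 1*90 = 102 - 90 = 12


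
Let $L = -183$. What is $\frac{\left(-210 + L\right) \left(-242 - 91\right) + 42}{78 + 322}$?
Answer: $\frac{130911}{400} \approx 327.28$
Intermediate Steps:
$\frac{\left(-210 + L\right) \left(-242 - 91\right) + 42}{78 + 322} = \frac{\left(-210 - 183\right) \left(-242 - 91\right) + 42}{78 + 322} = \frac{\left(-393\right) \left(-333\right) + 42}{400} = \left(130869 + 42\right) \frac{1}{400} = 130911 \cdot \frac{1}{400} = \frac{130911}{400}$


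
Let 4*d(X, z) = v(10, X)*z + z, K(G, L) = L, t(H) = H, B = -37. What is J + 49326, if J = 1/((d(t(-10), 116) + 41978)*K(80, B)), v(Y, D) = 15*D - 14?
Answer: 67985384561/1378287 ≈ 49326.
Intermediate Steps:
v(Y, D) = -14 + 15*D
d(X, z) = z/4 + z*(-14 + 15*X)/4 (d(X, z) = ((-14 + 15*X)*z + z)/4 = (z*(-14 + 15*X) + z)/4 = (z + z*(-14 + 15*X))/4 = z/4 + z*(-14 + 15*X)/4)
J = -1/1378287 (J = 1/(((¼)*116*(-13 + 15*(-10)) + 41978)*(-37)) = -1/37/((¼)*116*(-13 - 150) + 41978) = -1/37/((¼)*116*(-163) + 41978) = -1/37/(-4727 + 41978) = -1/37/37251 = (1/37251)*(-1/37) = -1/1378287 ≈ -7.2554e-7)
J + 49326 = -1/1378287 + 49326 = 67985384561/1378287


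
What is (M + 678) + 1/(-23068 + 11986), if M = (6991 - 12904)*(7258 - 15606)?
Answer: 547034138963/11082 ≈ 4.9362e+7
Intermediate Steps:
M = 49361724 (M = -5913*(-8348) = 49361724)
(M + 678) + 1/(-23068 + 11986) = (49361724 + 678) + 1/(-23068 + 11986) = 49362402 + 1/(-11082) = 49362402 - 1/11082 = 547034138963/11082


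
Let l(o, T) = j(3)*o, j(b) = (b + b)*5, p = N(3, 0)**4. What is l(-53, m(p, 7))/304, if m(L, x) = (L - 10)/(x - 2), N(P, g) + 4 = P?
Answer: -795/152 ≈ -5.2303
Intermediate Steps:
N(P, g) = -4 + P
p = 1 (p = (-4 + 3)**4 = (-1)**4 = 1)
j(b) = 10*b (j(b) = (2*b)*5 = 10*b)
m(L, x) = (-10 + L)/(-2 + x)
l(o, T) = 30*o (l(o, T) = (10*3)*o = 30*o)
l(-53, m(p, 7))/304 = (30*(-53))/304 = -1590*1/304 = -795/152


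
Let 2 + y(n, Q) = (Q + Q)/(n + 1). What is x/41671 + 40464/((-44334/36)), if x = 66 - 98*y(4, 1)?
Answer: -5619669886/171059455 ≈ -32.852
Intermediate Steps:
y(n, Q) = -2 + 2*Q/(1 + n) (y(n, Q) = -2 + (Q + Q)/(n + 1) = -2 + (2*Q)/(1 + n) = -2 + 2*Q/(1 + n))
x = 1114/5 (x = 66 - 196*(-1 + 1 - 1*4)/(1 + 4) = 66 - 196*(-1 + 1 - 4)/5 = 66 - 196*(-4)/5 = 66 - 98*(-8/5) = 66 + 784/5 = 1114/5 ≈ 222.80)
x/41671 + 40464/((-44334/36)) = (1114/5)/41671 + 40464/((-44334/36)) = (1114/5)*(1/41671) + 40464/((-44334*1/36)) = 1114/208355 + 40464/(-2463/2) = 1114/208355 + 40464*(-2/2463) = 1114/208355 - 26976/821 = -5619669886/171059455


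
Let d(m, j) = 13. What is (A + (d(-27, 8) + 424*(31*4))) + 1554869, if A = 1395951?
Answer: 3003409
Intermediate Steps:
(A + (d(-27, 8) + 424*(31*4))) + 1554869 = (1395951 + (13 + 424*(31*4))) + 1554869 = (1395951 + (13 + 424*124)) + 1554869 = (1395951 + (13 + 52576)) + 1554869 = (1395951 + 52589) + 1554869 = 1448540 + 1554869 = 3003409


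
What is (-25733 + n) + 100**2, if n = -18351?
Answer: -34084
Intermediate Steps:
(-25733 + n) + 100**2 = (-25733 - 18351) + 100**2 = -44084 + 10000 = -34084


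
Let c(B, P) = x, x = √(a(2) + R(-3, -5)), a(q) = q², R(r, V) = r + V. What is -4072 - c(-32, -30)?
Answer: -4072 - 2*I ≈ -4072.0 - 2.0*I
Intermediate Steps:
R(r, V) = V + r
x = 2*I (x = √(2² + (-5 - 3)) = √(4 - 8) = √(-4) = 2*I ≈ 2.0*I)
c(B, P) = 2*I
-4072 - c(-32, -30) = -4072 - 2*I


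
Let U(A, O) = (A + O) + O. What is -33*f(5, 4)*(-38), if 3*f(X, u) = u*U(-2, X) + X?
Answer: 15466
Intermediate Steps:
U(A, O) = A + 2*O
f(X, u) = X/3 + u*(-2 + 2*X)/3 (f(X, u) = (u*(-2 + 2*X) + X)/3 = (X + u*(-2 + 2*X))/3 = X/3 + u*(-2 + 2*X)/3)
-33*f(5, 4)*(-38) = -33*((⅓)*5 + (⅔)*4*(-1 + 5))*(-38) = -33*(5/3 + (⅔)*4*4)*(-38) = -33*(5/3 + 32/3)*(-38) = -33*37/3*(-38) = -407*(-38) = 15466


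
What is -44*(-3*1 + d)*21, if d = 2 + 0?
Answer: 924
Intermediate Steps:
d = 2
-44*(-3*1 + d)*21 = -44*(-3*1 + 2)*21 = -44*(-3 + 2)*21 = -44*(-1)*21 = 44*21 = 924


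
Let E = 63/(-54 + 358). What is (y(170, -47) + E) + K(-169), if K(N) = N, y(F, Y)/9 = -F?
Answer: -516433/304 ≈ -1698.8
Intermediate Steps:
y(F, Y) = -9*F (y(F, Y) = 9*(-F) = -9*F)
E = 63/304 ≈ 0.20724
(y(170, -47) + E) + K(-169) = (-9*170 + 63/304) - 169 = (-1530 + 63/304) - 169 = -465057/304 - 169 = -516433/304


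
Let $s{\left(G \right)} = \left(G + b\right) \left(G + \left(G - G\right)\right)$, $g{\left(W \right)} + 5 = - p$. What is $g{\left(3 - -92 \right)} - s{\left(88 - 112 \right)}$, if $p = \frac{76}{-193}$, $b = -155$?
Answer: $- \frac{830017}{193} \approx -4300.6$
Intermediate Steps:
$p = - \frac{76}{193}$ ($p = 76 \left(- \frac{1}{193}\right) = - \frac{76}{193} \approx -0.39378$)
$g{\left(W \right)} = - \frac{889}{193}$ ($g{\left(W \right)} = -5 - - \frac{76}{193} = -5 + \frac{76}{193} = - \frac{889}{193}$)
$s{\left(G \right)} = G \left(-155 + G\right)$ ($s{\left(G \right)} = \left(G - 155\right) \left(G + \left(G - G\right)\right) = \left(-155 + G\right) \left(G + 0\right) = \left(-155 + G\right) G = G \left(-155 + G\right)$)
$g{\left(3 - -92 \right)} - s{\left(88 - 112 \right)} = - \frac{889}{193} - \left(88 - 112\right) \left(-155 + \left(88 - 112\right)\right) = - \frac{889}{193} - - 24 \left(-155 - 24\right) = - \frac{889}{193} - \left(-24\right) \left(-179\right) = - \frac{889}{193} - 4296 = - \frac{830017}{193}$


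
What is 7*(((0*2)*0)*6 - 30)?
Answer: -210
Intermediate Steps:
7*(((0*2)*0)*6 - 30) = 7*((0*0)*6 - 30) = 7*(0*6 - 30) = 7*(0 - 30) = 7*(-30) = -210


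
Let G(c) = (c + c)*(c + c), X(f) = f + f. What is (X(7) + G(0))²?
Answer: 196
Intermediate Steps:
X(f) = 2*f
G(c) = 4*c² (G(c) = (2*c)*(2*c) = 4*c²)
(X(7) + G(0))² = (2*7 + 4*0²)² = (14 + 4*0)² = (14 + 0)² = 14² = 196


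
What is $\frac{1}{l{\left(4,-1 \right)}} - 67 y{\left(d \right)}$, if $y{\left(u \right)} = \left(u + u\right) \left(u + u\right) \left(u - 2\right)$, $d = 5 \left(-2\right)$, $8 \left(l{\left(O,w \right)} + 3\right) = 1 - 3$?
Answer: $\frac{4180796}{13} \approx 3.216 \cdot 10^{5}$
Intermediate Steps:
$l{\left(O,w \right)} = - \frac{13}{4}$ ($l{\left(O,w \right)} = -3 + \frac{1 - 3}{8} = -3 + \frac{1}{8} \left(-2\right) = -3 - \frac{1}{4} = - \frac{13}{4}$)
$d = -10$
$y{\left(u \right)} = 4 u^{2} \left(-2 + u\right)$ ($y{\left(u \right)} = 2 u 2 u \left(-2 + u\right) = 4 u^{2} \left(-2 + u\right)$)
$\frac{1}{l{\left(4,-1 \right)}} - 67 y{\left(d \right)} = \frac{1}{- \frac{13}{4}} - 67 \cdot 4 \left(-10\right)^{2} \left(-2 - 10\right) = - \frac{4}{13} - 67 \cdot 4 \cdot 100 \left(-12\right) = - \frac{4}{13} - -321600 = - \frac{4}{13} + 321600 = \frac{4180796}{13}$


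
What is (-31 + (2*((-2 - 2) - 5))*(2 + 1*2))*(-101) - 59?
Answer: 10344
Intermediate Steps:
(-31 + (2*((-2 - 2) - 5))*(2 + 1*2))*(-101) - 59 = (-31 + (2*(-4 - 5))*(2 + 2))*(-101) - 59 = (-31 + (2*(-9))*4)*(-101) - 59 = (-31 - 18*4)*(-101) - 59 = (-31 - 72)*(-101) - 59 = -103*(-101) - 59 = 10403 - 59 = 10344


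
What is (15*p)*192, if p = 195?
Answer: 561600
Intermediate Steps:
(15*p)*192 = (15*195)*192 = 2925*192 = 561600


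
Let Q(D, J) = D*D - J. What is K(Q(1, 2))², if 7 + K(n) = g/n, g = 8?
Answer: 225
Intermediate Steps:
Q(D, J) = D² - J
K(n) = -7 + 8/n
K(Q(1, 2))² = (-7 + 8/(1² - 1*2))² = (-7 + 8/(1 - 2))² = (-7 + 8/(-1))² = (-7 + 8*(-1))² = (-7 - 8)² = (-15)² = 225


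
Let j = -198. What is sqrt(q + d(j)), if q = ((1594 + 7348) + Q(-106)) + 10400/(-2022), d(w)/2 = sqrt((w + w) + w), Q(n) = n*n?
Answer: sqrt(20619100338 + 6132726*I*sqrt(66))/1011 ≈ 142.03 + 0.1716*I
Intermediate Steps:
Q(n) = n**2
d(w) = 2*sqrt(3)*sqrt(w) (d(w) = 2*sqrt((w + w) + w) = 2*sqrt(2*w + w) = 2*sqrt(3*w) = 2*(sqrt(3)*sqrt(w)) = 2*sqrt(3)*sqrt(w))
q = 20394758/1011 (q = ((1594 + 7348) + (-106)**2) + 10400/(-2022) = (8942 + 11236) + 10400*(-1/2022) = 20178 - 5200/1011 = 20394758/1011 ≈ 20173.)
sqrt(q + d(j)) = sqrt(20394758/1011 + 2*sqrt(3)*sqrt(-198)) = sqrt(20394758/1011 + 2*sqrt(3)*(3*I*sqrt(22))) = sqrt(20394758/1011 + 6*I*sqrt(66))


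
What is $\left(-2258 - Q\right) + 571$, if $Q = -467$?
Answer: $-1220$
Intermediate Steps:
$\left(-2258 - Q\right) + 571 = \left(-2258 - -467\right) + 571 = \left(-2258 + 467\right) + 571 = -1791 + 571 = -1220$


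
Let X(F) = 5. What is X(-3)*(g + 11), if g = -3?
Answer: 40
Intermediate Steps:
X(-3)*(g + 11) = 5*(-3 + 11) = 5*8 = 40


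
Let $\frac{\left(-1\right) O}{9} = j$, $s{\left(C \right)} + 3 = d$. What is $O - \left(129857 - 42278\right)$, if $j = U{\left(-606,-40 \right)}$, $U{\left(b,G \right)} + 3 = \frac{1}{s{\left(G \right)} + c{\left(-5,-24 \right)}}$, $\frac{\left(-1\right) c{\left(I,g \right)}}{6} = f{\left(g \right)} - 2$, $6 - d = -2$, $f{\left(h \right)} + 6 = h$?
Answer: $- \frac{17247753}{197} \approx -87552.0$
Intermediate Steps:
$f{\left(h \right)} = -6 + h$
$d = 8$ ($d = 6 - -2 = 6 + 2 = 8$)
$c{\left(I,g \right)} = 48 - 6 g$ ($c{\left(I,g \right)} = - 6 \left(\left(-6 + g\right) - 2\right) = - 6 \left(-8 + g\right) = 48 - 6 g$)
$s{\left(C \right)} = 5$ ($s{\left(C \right)} = -3 + 8 = 5$)
$U{\left(b,G \right)} = - \frac{590}{197}$ ($U{\left(b,G \right)} = -3 + \frac{1}{5 + \left(48 - -144\right)} = -3 + \frac{1}{5 + \left(48 + 144\right)} = -3 + \frac{1}{5 + 192} = -3 + \frac{1}{197} = - \frac{590}{197}$)
$j = - \frac{590}{197} \approx -2.9949$
$O = \frac{5310}{197}$ ($O = \left(-9\right) \left(- \frac{590}{197}\right) = \frac{5310}{197} \approx 26.954$)
$O - \left(129857 - 42278\right) = \frac{5310}{197} - \left(129857 - 42278\right) = \frac{5310}{197} - 87579 = - \frac{17247753}{197}$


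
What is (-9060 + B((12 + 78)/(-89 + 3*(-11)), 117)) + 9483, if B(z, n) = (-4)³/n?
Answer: 49427/117 ≈ 422.45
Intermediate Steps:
B(z, n) = -64/n
(-9060 + B((12 + 78)/(-89 + 3*(-11)), 117)) + 9483 = (-9060 - 64/117) + 9483 = -1060084/117 + 9483 = 49427/117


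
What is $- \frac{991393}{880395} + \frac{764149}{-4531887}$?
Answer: $- \frac{1721878002482}{1329950218455} \approx -1.2947$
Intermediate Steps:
$- \frac{991393}{880395} + \frac{764149}{-4531887} = \left(-991393\right) \frac{1}{880395} + 764149 \left(- \frac{1}{4531887}\right) = - \frac{991393}{880395} - \frac{764149}{4531887} = - \frac{1721878002482}{1329950218455}$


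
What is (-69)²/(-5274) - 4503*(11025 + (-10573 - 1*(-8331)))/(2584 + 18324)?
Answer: -11593635923/6126044 ≈ -1892.5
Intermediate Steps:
(-69)²/(-5274) - 4503*(11025 + (-10573 - 1*(-8331)))/(2584 + 18324) = 4761*(-1/5274) - 4503/(20908/(11025 + (-10573 + 8331))) = -529/586 - 4503/(20908/(11025 - 2242)) = -529/586 - 4503/(20908/8783) = -529/586 - 4503/(20908*(1/8783)) = -529/586 - 4503/20908/8783 = -529/586 - 4503*8783/20908 = -529/586 - 39549849/20908 = -11593635923/6126044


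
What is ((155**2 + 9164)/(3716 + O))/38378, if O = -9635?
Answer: -11063/75719794 ≈ -0.00014610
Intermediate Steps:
((155**2 + 9164)/(3716 + O))/38378 = ((155**2 + 9164)/(3716 - 9635))/38378 = ((24025 + 9164)/(-5919))*(1/38378) = (33189*(-1/5919))*(1/38378) = -11063/1973*1/38378 = -11063/75719794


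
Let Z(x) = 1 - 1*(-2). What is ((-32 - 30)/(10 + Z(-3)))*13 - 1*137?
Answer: -199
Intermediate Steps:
Z(x) = 3 (Z(x) = 1 + 2 = 3)
((-32 - 30)/(10 + Z(-3)))*13 - 1*137 = ((-32 - 30)/(10 + 3))*13 - 1*137 = -62/13*13 - 137 = -62 - 137 = -199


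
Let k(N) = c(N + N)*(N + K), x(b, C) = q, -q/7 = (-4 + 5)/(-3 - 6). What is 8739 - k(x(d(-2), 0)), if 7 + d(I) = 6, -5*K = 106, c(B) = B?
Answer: 3552161/405 ≈ 8770.8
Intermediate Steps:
K = -106/5 (K = -1/5*106 = -106/5 ≈ -21.200)
d(I) = -1 (d(I) = -7 + 6 = -1)
q = 7/9 (q = -7*(-4 + 5)/(-3 - 6) = -7/(-9) = -7*(-1)/9 = -7*(-1/9) = 7/9 ≈ 0.77778)
x(b, C) = 7/9
k(N) = 2*N*(-106/5 + N) (k(N) = (N + N)*(N - 106/5) = (2*N)*(-106/5 + N) = 2*N*(-106/5 + N))
8739 - k(x(d(-2), 0)) = 8739 - 2*7*(-106 + 5*(7/9))/(5*9) = 8739 - 2*7*(-106 + 35/9)/(5*9) = 8739 - 2*7*(-919)/(5*9*9) = 8739 - 1*(-12866/405) = 8739 + 12866/405 = 3552161/405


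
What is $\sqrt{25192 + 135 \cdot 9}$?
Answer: $\sqrt{26407} \approx 162.5$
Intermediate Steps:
$\sqrt{25192 + 135 \cdot 9} = \sqrt{25192 + 1215} = \sqrt{26407}$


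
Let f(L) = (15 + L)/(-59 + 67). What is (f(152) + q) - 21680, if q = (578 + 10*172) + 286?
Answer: -152601/8 ≈ -19075.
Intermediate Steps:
f(L) = 15/8 + L/8 (f(L) = (15 + L)/8 = (15 + L)*(1/8) = 15/8 + L/8)
q = 2584 (q = (578 + 1720) + 286 = 2298 + 286 = 2584)
(f(152) + q) - 21680 = ((15/8 + (1/8)*152) + 2584) - 21680 = ((15/8 + 19) + 2584) - 21680 = (167/8 + 2584) - 21680 = 20839/8 - 21680 = -152601/8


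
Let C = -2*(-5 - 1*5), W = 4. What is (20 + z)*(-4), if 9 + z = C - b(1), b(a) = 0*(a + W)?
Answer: -124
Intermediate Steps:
b(a) = 0 (b(a) = 0*(a + 4) = 0*(4 + a) = 0)
C = 20 (C = -2*(-5 - 5) = -2*(-10) = 20)
z = 11 (z = -9 + (20 - 1*0) = -9 + (20 + 0) = -9 + 20 = 11)
(20 + z)*(-4) = (20 + 11)*(-4) = 31*(-4) = -124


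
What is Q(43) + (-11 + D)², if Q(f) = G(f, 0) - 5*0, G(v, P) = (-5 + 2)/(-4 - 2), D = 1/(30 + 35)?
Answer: 1023817/8450 ≈ 121.16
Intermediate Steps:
D = 1/65 ≈ 0.015385
G(v, P) = ½ (G(v, P) = -3/(-6) = -3*(-⅙) = ½)
Q(f) = ½ (Q(f) = ½ - 5*0 = ½ + 0 = ½)
Q(43) + (-11 + D)² = ½ + (-11 + 1/65)² = ½ + (-714/65)² = ½ + 509796/4225 = 1023817/8450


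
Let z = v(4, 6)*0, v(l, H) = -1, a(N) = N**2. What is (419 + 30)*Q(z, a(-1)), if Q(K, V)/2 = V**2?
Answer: 898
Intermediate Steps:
z = 0 (z = -1*0 = 0)
Q(K, V) = 2*V**2
(419 + 30)*Q(z, a(-1)) = (419 + 30)*(2*((-1)**2)**2) = 449*(2*1**2) = 449*(2*1) = 449*2 = 898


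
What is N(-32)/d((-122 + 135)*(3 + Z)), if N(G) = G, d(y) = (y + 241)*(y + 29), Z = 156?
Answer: -1/151174 ≈ -6.6149e-6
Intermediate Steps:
d(y) = (29 + y)*(241 + y) (d(y) = (241 + y)*(29 + y) = (29 + y)*(241 + y))
N(-32)/d((-122 + 135)*(3 + Z)) = -32/(6989 + ((-122 + 135)*(3 + 156))**2 + 270*((-122 + 135)*(3 + 156))) = -32/(6989 + (13*159)**2 + 270*(13*159)) = -32/(6989 + 2067**2 + 270*2067) = -32/(6989 + 4272489 + 558090) = -32/4837568 = -32*1/4837568 = -1/151174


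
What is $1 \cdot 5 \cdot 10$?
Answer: $50$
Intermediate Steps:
$1 \cdot 5 \cdot 10 = 5 \cdot 10 = 50$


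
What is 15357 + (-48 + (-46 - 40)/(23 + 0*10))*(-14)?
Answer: 369871/23 ≈ 16081.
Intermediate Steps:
15357 + (-48 + (-46 - 40)/(23 + 0*10))*(-14) = 15357 + (-48 - 86/(23 + 0))*(-14) = 15357 + (-48 - 86/23)*(-14) = 15357 - 1190/23*(-14) = 15357 + 16660/23 = 369871/23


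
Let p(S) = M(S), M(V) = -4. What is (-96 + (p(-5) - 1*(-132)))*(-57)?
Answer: -1824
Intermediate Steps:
p(S) = -4
(-96 + (p(-5) - 1*(-132)))*(-57) = (-96 + (-4 - 1*(-132)))*(-57) = (-96 + (-4 + 132))*(-57) = (-96 + 128)*(-57) = 32*(-57) = -1824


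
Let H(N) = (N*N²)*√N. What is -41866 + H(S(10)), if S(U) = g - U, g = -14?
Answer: -41866 - 27648*I*√6 ≈ -41866.0 - 67724.0*I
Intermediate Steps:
S(U) = -14 - U
H(N) = N^(7/2) (H(N) = N³*√N = N^(7/2))
-41866 + H(S(10)) = -41866 + (-14 - 1*10)^(7/2) = -41866 + (-14 - 10)^(7/2) = -41866 + (-24)^(7/2) = -41866 - 27648*I*√6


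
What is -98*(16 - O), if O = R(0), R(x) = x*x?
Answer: -1568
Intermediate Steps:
R(x) = x**2
O = 0 (O = 0**2 = 0)
-98*(16 - O) = -98*(16 - 1*0) = -98*(16 + 0) = -98*16 = -1568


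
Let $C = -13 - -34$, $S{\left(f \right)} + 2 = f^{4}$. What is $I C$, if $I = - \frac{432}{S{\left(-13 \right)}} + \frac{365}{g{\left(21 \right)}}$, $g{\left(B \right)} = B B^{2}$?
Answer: $\frac{6423283}{12594519} \approx 0.51001$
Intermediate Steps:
$S{\left(f \right)} = -2 + f^{4}$
$g{\left(B \right)} = B^{3}$
$I = \frac{6423283}{264484899}$ ($I = - \frac{432}{-2 + \left(-13\right)^{4}} + \frac{365}{21^{3}} = - \frac{432}{-2 + 28561} + \frac{365}{9261} = - \frac{432}{28559} + 365 \cdot \frac{1}{9261} = \left(-432\right) \frac{1}{28559} + \frac{365}{9261} = - \frac{432}{28559} + \frac{365}{9261} = \frac{6423283}{264484899} \approx 0.024286$)
$C = 21$ ($C = -13 + 34 = 21$)
$I C = \frac{6423283}{264484899} \cdot 21 = \frac{6423283}{12594519}$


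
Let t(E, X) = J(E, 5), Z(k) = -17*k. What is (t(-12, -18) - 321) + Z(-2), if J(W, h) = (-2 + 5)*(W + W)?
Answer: -359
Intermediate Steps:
J(W, h) = 6*W (J(W, h) = 3*(2*W) = 6*W)
t(E, X) = 6*E
(t(-12, -18) - 321) + Z(-2) = (6*(-12) - 321) - 17*(-2) = (-72 - 321) + 34 = -393 + 34 = -359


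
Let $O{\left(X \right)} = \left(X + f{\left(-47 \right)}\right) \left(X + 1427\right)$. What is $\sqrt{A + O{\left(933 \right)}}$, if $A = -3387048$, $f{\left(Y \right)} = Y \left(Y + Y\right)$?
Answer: $4 \sqrt{577582} \approx 3040.0$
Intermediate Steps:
$f{\left(Y \right)} = 2 Y^{2}$ ($f{\left(Y \right)} = Y 2 Y = 2 Y^{2}$)
$O{\left(X \right)} = \left(1427 + X\right) \left(4418 + X\right)$ ($O{\left(X \right)} = \left(X + 2 \left(-47\right)^{2}\right) \left(X + 1427\right) = \left(X + 2 \cdot 2209\right) \left(1427 + X\right) = \left(X + 4418\right) \left(1427 + X\right) = \left(4418 + X\right) \left(1427 + X\right) = \left(1427 + X\right) \left(4418 + X\right)$)
$\sqrt{A + O{\left(933 \right)}} = \sqrt{-3387048 + \left(6304486 + 933^{2} + 5845 \cdot 933\right)} = \sqrt{-3387048 + \left(6304486 + 870489 + 5453385\right)} = \sqrt{-3387048 + 12628360} = \sqrt{9241312} = 4 \sqrt{577582}$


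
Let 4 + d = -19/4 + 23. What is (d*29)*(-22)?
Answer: -18183/2 ≈ -9091.5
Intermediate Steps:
d = 57/4 (d = -4 + (-19/4 + 23) = -4 + 73/4 = 57/4 ≈ 14.250)
(d*29)*(-22) = ((57/4)*29)*(-22) = (1653/4)*(-22) = -18183/2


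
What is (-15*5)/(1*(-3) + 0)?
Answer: 25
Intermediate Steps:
(-15*5)/(1*(-3) + 0) = -75/(-3 + 0) = -75/(-3) = -75*(-⅓) = 25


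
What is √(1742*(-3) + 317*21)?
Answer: 3*√159 ≈ 37.829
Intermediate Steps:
√(1742*(-3) + 317*21) = √(-5226 + 6657) = √1431 = 3*√159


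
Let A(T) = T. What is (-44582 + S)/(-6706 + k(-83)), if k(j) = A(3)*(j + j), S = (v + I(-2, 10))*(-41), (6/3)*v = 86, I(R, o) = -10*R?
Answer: 47165/7204 ≈ 6.5471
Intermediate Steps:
v = 43 (v = (½)*86 = 43)
S = -2583 (S = (43 - 10*(-2))*(-41) = (43 + 20)*(-41) = 63*(-41) = -2583)
k(j) = 6*j (k(j) = 3*(j + j) = 3*(2*j) = 6*j)
(-44582 + S)/(-6706 + k(-83)) = (-44582 - 2583)/(-6706 + 6*(-83)) = -47165/(-6706 - 498) = -47165/(-7204) = -47165*(-1/7204) = 47165/7204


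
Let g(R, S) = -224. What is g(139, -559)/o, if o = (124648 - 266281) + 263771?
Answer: -112/61069 ≈ -0.0018340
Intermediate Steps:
o = 122138 (o = -141633 + 263771 = 122138)
g(139, -559)/o = -224/122138 = -224*1/122138 = -112/61069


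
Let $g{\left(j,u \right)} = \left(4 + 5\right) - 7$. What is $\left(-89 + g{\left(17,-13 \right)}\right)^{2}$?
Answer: $7569$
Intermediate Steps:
$g{\left(j,u \right)} = 2$ ($g{\left(j,u \right)} = 9 - 7 = 2$)
$\left(-89 + g{\left(17,-13 \right)}\right)^{2} = \left(-89 + 2\right)^{2} = \left(-87\right)^{2} = 7569$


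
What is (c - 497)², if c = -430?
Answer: 859329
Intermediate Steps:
(c - 497)² = (-430 - 497)² = (-927)² = 859329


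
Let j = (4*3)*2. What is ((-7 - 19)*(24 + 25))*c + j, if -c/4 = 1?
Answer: 5120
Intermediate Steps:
c = -4 (c = -4*1 = -4)
j = 24 (j = 12*2 = 24)
((-7 - 19)*(24 + 25))*c + j = ((-7 - 19)*(24 + 25))*(-4) + 24 = -26*49*(-4) + 24 = -1274*(-4) + 24 = 5096 + 24 = 5120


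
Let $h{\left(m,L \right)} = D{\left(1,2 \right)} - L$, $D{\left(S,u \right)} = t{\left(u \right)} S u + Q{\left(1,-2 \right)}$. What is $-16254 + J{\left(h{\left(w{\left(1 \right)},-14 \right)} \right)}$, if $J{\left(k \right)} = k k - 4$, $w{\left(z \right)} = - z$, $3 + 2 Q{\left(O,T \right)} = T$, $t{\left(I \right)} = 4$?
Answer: $- \frac{63511}{4} \approx -15878.0$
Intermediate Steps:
$Q{\left(O,T \right)} = - \frac{3}{2} + \frac{T}{2}$
$D{\left(S,u \right)} = - \frac{5}{2} + 4 S u$ ($D{\left(S,u \right)} = 4 S u + \left(- \frac{3}{2} + \frac{1}{2} \left(-2\right)\right) = 4 S u - \frac{5}{2} = - \frac{5}{2} + 4 S u$)
$h{\left(m,L \right)} = \frac{11}{2} - L$ ($h{\left(m,L \right)} = \left(- \frac{5}{2} + 4 \cdot 1 \cdot 2\right) - L = \left(- \frac{5}{2} + 8\right) - L = \frac{11}{2} - L$)
$J{\left(k \right)} = -4 + k^{2}$ ($J{\left(k \right)} = k^{2} - 4 = -4 + k^{2}$)
$-16254 + J{\left(h{\left(w{\left(1 \right)},-14 \right)} \right)} = -16254 - \left(4 - \left(\frac{11}{2} - -14\right)^{2}\right) = -16254 - \left(4 - \left(\frac{11}{2} + 14\right)^{2}\right) = -16254 - \left(4 - \left(\frac{39}{2}\right)^{2}\right) = -16254 + \left(-4 + \frac{1521}{4}\right) = -16254 + \frac{1505}{4} = - \frac{63511}{4}$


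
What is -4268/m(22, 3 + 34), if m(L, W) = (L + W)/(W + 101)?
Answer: -588984/59 ≈ -9982.8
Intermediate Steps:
m(L, W) = (L + W)/(101 + W)
-4268/m(22, 3 + 34) = -4268*(101 + (3 + 34))/(22 + (3 + 34)) = -4268*(101 + 37)/(22 + 37) = -4268/(59/138) = -4268/((1/138)*59) = -4268/59/138 = -4268*138/59 = -588984/59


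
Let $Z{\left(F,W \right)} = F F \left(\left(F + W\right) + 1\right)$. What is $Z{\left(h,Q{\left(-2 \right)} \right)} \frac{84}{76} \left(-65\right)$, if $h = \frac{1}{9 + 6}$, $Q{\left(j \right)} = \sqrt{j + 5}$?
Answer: $- \frac{1456}{4275} - \frac{91 \sqrt{3}}{285} \approx -0.89363$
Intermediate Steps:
$Q{\left(j \right)} = \sqrt{5 + j}$
$h = \frac{1}{15} \approx 0.066667$
$Z{\left(F,W \right)} = F^{2} \left(1 + F + W\right)$
$Z{\left(h,Q{\left(-2 \right)} \right)} \frac{84}{76} \left(-65\right) = \frac{1 + \frac{1}{15} + \sqrt{5 - 2}}{225} \cdot \frac{84}{76} \left(-65\right) = \frac{1 + \frac{1}{15} + \sqrt{3}}{225} \cdot 84 \cdot \frac{1}{76} \left(-65\right) = \frac{\frac{16}{15} + \sqrt{3}}{225} \cdot \frac{21}{19} \left(-65\right) = \left(\frac{16}{3375} + \frac{\sqrt{3}}{225}\right) \frac{21}{19} \left(-65\right) = \left(\frac{112}{21375} + \frac{7 \sqrt{3}}{1425}\right) \left(-65\right) = - \frac{1456}{4275} - \frac{91 \sqrt{3}}{285}$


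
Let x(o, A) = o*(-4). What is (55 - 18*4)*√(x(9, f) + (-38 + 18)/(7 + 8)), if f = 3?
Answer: -68*I*√21/3 ≈ -103.87*I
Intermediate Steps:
x(o, A) = -4*o
(55 - 18*4)*√(x(9, f) + (-38 + 18)/(7 + 8)) = (55 - 18*4)*√(-4*9 + (-38 + 18)/(7 + 8)) = (55 - 72)*√(-36 - 20/15) = -17*√(-36 - 20*1/15) = -17*√(-36 - 4/3) = -68*I*√21/3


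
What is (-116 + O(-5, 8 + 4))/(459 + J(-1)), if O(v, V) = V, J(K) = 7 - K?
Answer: -104/467 ≈ -0.22270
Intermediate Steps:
(-116 + O(-5, 8 + 4))/(459 + J(-1)) = (-116 + (8 + 4))/(459 + (7 - 1*(-1))) = (-116 + 12)/(459 + (7 + 1)) = -104/(459 + 8) = -104/467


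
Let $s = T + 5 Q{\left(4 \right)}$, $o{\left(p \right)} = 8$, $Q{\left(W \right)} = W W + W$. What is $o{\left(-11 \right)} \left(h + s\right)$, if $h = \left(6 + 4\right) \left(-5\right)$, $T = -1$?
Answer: $392$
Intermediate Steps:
$Q{\left(W \right)} = W + W^{2}$ ($Q{\left(W \right)} = W^{2} + W = W + W^{2}$)
$h = -50$ ($h = 10 \left(-5\right) = -50$)
$s = 99$ ($s = -1 + 5 \cdot 4 \left(1 + 4\right) = -1 + 5 \cdot 4 \cdot 5 = -1 + 5 \cdot 20 = -1 + 100 = 99$)
$o{\left(-11 \right)} \left(h + s\right) = 8 \left(-50 + 99\right) = 8 \cdot 49 = 392$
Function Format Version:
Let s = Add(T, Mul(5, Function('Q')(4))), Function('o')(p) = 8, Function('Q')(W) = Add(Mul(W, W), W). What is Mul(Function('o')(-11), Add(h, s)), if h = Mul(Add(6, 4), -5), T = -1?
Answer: 392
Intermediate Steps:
Function('Q')(W) = Add(W, Pow(W, 2)) (Function('Q')(W) = Add(Pow(W, 2), W) = Add(W, Pow(W, 2)))
h = -50 (h = Mul(10, -5) = -50)
s = 99 (s = Add(-1, Mul(5, Mul(4, Add(1, 4)))) = Add(-1, Mul(5, Mul(4, 5))) = Add(-1, Mul(5, 20)) = Add(-1, 100) = 99)
Mul(Function('o')(-11), Add(h, s)) = Mul(8, Add(-50, 99)) = Mul(8, 49) = 392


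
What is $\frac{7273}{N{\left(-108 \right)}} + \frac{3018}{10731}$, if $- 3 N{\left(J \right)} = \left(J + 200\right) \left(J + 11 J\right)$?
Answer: $\frac{65997985}{142164288} \approx 0.46424$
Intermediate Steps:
$N{\left(J \right)} = - 4 J \left(200 + J\right)$ ($N{\left(J \right)} = - \frac{\left(J + 200\right) \left(J + 11 J\right)}{3} = - \frac{\left(200 + J\right) 12 J}{3} = - \frac{12 J \left(200 + J\right)}{3} = - 4 J \left(200 + J\right)$)
$\frac{7273}{N{\left(-108 \right)}} + \frac{3018}{10731} = \frac{7273}{\left(-4\right) \left(-108\right) \left(200 - 108\right)} + \frac{3018}{10731} = \frac{7273}{\left(-4\right) \left(-108\right) 92} + 3018 \cdot \frac{1}{10731} = \frac{7273}{39744} + \frac{1006}{3577} = \frac{65997985}{142164288}$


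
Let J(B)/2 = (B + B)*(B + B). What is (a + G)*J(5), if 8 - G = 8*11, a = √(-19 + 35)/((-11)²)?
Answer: -1935200/121 ≈ -15993.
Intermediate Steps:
a = 4/121 (a = √16/121 = 4*(1/121) = 4/121 ≈ 0.033058)
G = -80 (G = 8 - 8*11 = 8 - 1*88 = 8 - 88 = -80)
J(B) = 8*B² (J(B) = 2*((B + B)*(B + B)) = 2*((2*B)*(2*B)) = 2*(4*B²) = 8*B²)
(a + G)*J(5) = (4/121 - 80)*(8*5²) = -77408*25/121 = -9676/121*200 = -1935200/121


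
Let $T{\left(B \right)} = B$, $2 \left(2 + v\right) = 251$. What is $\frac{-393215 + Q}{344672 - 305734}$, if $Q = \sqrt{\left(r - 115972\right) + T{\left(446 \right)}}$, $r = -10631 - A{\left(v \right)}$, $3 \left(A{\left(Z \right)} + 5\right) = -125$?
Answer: $- \frac{393215}{38938} + \frac{i \sqrt{1134993}}{116814} \approx -10.098 + 0.0091202 i$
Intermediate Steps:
$v = \frac{247}{2}$ ($v = -2 + \frac{1}{2} \cdot 251 = -2 + \frac{251}{2} = \frac{247}{2} \approx 123.5$)
$A{\left(Z \right)} = - \frac{140}{3}$ ($A{\left(Z \right)} = -5 + \frac{1}{3} \left(-125\right) = -5 - \frac{125}{3} = - \frac{140}{3}$)
$r = - \frac{31753}{3}$ ($r = -10631 - - \frac{140}{3} = -10631 + \frac{140}{3} = - \frac{31753}{3} \approx -10584.0$)
$Q = \frac{i \sqrt{1134993}}{3}$ ($Q = \sqrt{\left(- \frac{31753}{3} - 115972\right) + 446} = \sqrt{- \frac{379669}{3} + 446} = \sqrt{- \frac{378331}{3}} = \frac{i \sqrt{1134993}}{3} \approx 355.12 i$)
$\frac{-393215 + Q}{344672 - 305734} = \frac{-393215 + \frac{i \sqrt{1134993}}{3}}{344672 - 305734} = \frac{-393215 + \frac{i \sqrt{1134993}}{3}}{38938} = \left(-393215 + \frac{i \sqrt{1134993}}{3}\right) \frac{1}{38938} = - \frac{393215}{38938} + \frac{i \sqrt{1134993}}{116814}$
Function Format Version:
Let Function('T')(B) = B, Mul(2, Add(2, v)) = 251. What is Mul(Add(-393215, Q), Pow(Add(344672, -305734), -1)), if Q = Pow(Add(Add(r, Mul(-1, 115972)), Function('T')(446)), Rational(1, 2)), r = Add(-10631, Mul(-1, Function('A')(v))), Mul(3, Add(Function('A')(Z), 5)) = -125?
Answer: Add(Rational(-393215, 38938), Mul(Rational(1, 116814), I, Pow(1134993, Rational(1, 2)))) ≈ Add(-10.098, Mul(0.0091202, I))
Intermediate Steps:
v = Rational(247, 2) (v = Add(-2, Mul(Rational(1, 2), 251)) = Add(-2, Rational(251, 2)) = Rational(247, 2) ≈ 123.50)
Function('A')(Z) = Rational(-140, 3) (Function('A')(Z) = Add(-5, Mul(Rational(1, 3), -125)) = Add(-5, Rational(-125, 3)) = Rational(-140, 3))
r = Rational(-31753, 3) (r = Add(-10631, Mul(-1, Rational(-140, 3))) = Add(-10631, Rational(140, 3)) = Rational(-31753, 3) ≈ -10584.)
Q = Mul(Rational(1, 3), I, Pow(1134993, Rational(1, 2))) (Q = Pow(Add(Add(Rational(-31753, 3), Mul(-1, 115972)), 446), Rational(1, 2)) = Pow(Add(Add(Rational(-31753, 3), -115972), 446), Rational(1, 2)) = Pow(Add(Rational(-379669, 3), 446), Rational(1, 2)) = Pow(Rational(-378331, 3), Rational(1, 2)) = Mul(Rational(1, 3), I, Pow(1134993, Rational(1, 2))) ≈ Mul(355.12, I))
Mul(Add(-393215, Q), Pow(Add(344672, -305734), -1)) = Mul(Add(-393215, Mul(Rational(1, 3), I, Pow(1134993, Rational(1, 2)))), Pow(Add(344672, -305734), -1)) = Mul(Add(-393215, Mul(Rational(1, 3), I, Pow(1134993, Rational(1, 2)))), Pow(38938, -1)) = Mul(Add(-393215, Mul(Rational(1, 3), I, Pow(1134993, Rational(1, 2)))), Rational(1, 38938)) = Add(Rational(-393215, 38938), Mul(Rational(1, 116814), I, Pow(1134993, Rational(1, 2))))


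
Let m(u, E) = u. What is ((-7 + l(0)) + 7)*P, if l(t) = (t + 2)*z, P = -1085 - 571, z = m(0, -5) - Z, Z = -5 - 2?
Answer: -23184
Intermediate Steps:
Z = -7
z = 7 (z = 0 - 1*(-7) = 0 + 7 = 7)
P = -1656
l(t) = 14 + 7*t (l(t) = (t + 2)*7 = (2 + t)*7 = 14 + 7*t)
((-7 + l(0)) + 7)*P = ((-7 + (14 + 7*0)) + 7)*(-1656) = ((-7 + (14 + 0)) + 7)*(-1656) = ((-7 + 14) + 7)*(-1656) = (7 + 7)*(-1656) = 14*(-1656) = -23184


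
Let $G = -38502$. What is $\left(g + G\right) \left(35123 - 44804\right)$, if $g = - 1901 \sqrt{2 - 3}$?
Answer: $372737862 + 18403581 i \approx 3.7274 \cdot 10^{8} + 1.8404 \cdot 10^{7} i$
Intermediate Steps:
$g = - 1901 i$ ($g = - 1901 \sqrt{-1} = - 1901 i \approx - 1901.0 i$)
$\left(g + G\right) \left(35123 - 44804\right) = \left(- 1901 i - 38502\right) \left(35123 - 44804\right) = \left(-38502 - 1901 i\right) \left(-9681\right) = 372737862 + 18403581 i$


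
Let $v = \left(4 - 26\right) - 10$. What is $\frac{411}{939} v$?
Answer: $- \frac{4384}{313} \approx -14.006$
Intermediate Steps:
$v = -32$ ($v = -22 - 10 = -32$)
$\frac{411}{939} v = \frac{411}{939} \left(-32\right) = 411 \cdot \frac{1}{939} \left(-32\right) = \frac{137}{313} \left(-32\right) = - \frac{4384}{313}$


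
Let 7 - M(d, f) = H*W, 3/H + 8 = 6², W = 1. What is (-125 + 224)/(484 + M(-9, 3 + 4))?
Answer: 2772/13745 ≈ 0.20167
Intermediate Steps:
H = 3/28 (H = 3/(-8 + 6²) = 3/(-8 + 36) = 3/28 ≈ 0.10714)
M(d, f) = 193/28 (M(d, f) = 7 - 3/28 = 193/28)
(-125 + 224)/(484 + M(-9, 3 + 4)) = (-125 + 224)/(484 + 193/28) = 99/(13745/28) = 99*(28/13745) = 2772/13745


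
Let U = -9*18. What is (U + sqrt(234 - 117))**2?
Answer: 26361 - 972*sqrt(13) ≈ 22856.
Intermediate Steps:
U = -162
(U + sqrt(234 - 117))**2 = (-162 + sqrt(234 - 117))**2 = (-162 + sqrt(117))**2 = (-162 + 3*sqrt(13))**2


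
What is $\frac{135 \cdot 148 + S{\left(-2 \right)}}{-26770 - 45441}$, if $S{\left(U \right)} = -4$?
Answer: $- \frac{19976}{72211} \approx -0.27663$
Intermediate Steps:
$\frac{135 \cdot 148 + S{\left(-2 \right)}}{-26770 - 45441} = \frac{135 \cdot 148 - 4}{-26770 - 45441} = \frac{19980 - 4}{-72211} = 19976 \left(- \frac{1}{72211}\right) = - \frac{19976}{72211}$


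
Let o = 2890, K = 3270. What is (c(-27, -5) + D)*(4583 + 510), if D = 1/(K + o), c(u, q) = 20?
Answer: 57042063/560 ≈ 1.0186e+5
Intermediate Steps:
D = 1/6160 (D = 1/(3270 + 2890) = 1/6160 ≈ 0.00016234)
(c(-27, -5) + D)*(4583 + 510) = (20 + 1/6160)*(4583 + 510) = (123201/6160)*5093 = 57042063/560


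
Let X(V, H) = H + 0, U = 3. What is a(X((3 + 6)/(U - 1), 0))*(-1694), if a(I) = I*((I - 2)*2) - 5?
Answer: 8470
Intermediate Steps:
X(V, H) = H
a(I) = -5 + I*(-4 + 2*I) (a(I) = I*((-2 + I)*2) - 5 = I*(-4 + 2*I) - 5 = -5 + I*(-4 + 2*I))
a(X((3 + 6)/(U - 1), 0))*(-1694) = (-5 - 4*0 + 2*0²)*(-1694) = (-5 + 0 + 2*0)*(-1694) = (-5 + 0 + 0)*(-1694) = -5*(-1694) = 8470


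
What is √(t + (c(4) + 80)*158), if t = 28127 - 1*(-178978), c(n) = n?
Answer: √220377 ≈ 469.44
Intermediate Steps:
t = 207105 (t = 28127 + 178978 = 207105)
√(t + (c(4) + 80)*158) = √(207105 + (4 + 80)*158) = √(207105 + 84*158) = √(207105 + 13272) = √220377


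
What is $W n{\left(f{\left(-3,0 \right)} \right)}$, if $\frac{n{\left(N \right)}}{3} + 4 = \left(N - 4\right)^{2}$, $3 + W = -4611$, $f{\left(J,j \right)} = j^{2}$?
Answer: $-166104$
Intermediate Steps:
$W = -4614$ ($W = -3 - 4611 = -4614$)
$n{\left(N \right)} = -12 + 3 \left(-4 + N\right)^{2}$ ($n{\left(N \right)} = -12 + 3 \left(N - 4\right)^{2} = -12 + 3 \left(-4 + N\right)^{2}$)
$W n{\left(f{\left(-3,0 \right)} \right)} = - 4614 \left(-12 + 3 \left(-4 + 0^{2}\right)^{2}\right) = - 4614 \left(-12 + 3 \left(-4 + 0\right)^{2}\right) = - 4614 \left(-12 + 3 \left(-4\right)^{2}\right) = - 4614 \left(-12 + 3 \cdot 16\right) = - 4614 \left(-12 + 48\right) = \left(-4614\right) 36 = -166104$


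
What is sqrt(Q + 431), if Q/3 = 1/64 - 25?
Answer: sqrt(22787)/8 ≈ 18.869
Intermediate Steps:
Q = -4797/64 (Q = 3*(1/64 - 25) = 3*(-1599/64) = -4797/64 ≈ -74.953)
sqrt(Q + 431) = sqrt(-4797/64 + 431) = sqrt(22787/64) = sqrt(22787)/8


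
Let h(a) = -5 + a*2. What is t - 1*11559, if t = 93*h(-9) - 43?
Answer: -13741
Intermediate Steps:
h(a) = -5 + 2*a
t = -2182 (t = 93*(-5 + 2*(-9)) - 43 = 93*(-5 - 18) - 43 = 93*(-23) - 43 = -2139 - 43 = -2182)
t - 1*11559 = -2182 - 1*11559 = -2182 - 11559 = -13741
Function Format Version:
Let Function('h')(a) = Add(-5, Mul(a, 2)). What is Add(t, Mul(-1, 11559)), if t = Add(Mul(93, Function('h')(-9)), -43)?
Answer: -13741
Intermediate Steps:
Function('h')(a) = Add(-5, Mul(2, a))
t = -2182 (t = Add(Mul(93, Add(-5, Mul(2, -9))), -43) = Add(Mul(93, Add(-5, -18)), -43) = Add(Mul(93, -23), -43) = Add(-2139, -43) = -2182)
Add(t, Mul(-1, 11559)) = Add(-2182, Mul(-1, 11559)) = Add(-2182, -11559) = -13741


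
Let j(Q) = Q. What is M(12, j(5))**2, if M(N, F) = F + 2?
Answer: 49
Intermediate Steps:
M(N, F) = 2 + F
M(12, j(5))**2 = (2 + 5)**2 = 7**2 = 49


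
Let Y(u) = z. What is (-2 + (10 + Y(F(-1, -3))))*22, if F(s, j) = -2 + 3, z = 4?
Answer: 264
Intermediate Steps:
F(s, j) = 1
Y(u) = 4
(-2 + (10 + Y(F(-1, -3))))*22 = (-2 + (10 + 4))*22 = (-2 + 14)*22 = 12*22 = 264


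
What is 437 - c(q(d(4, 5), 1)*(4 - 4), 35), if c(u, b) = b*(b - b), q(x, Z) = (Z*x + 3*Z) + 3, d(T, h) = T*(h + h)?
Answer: 437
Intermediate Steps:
d(T, h) = 2*T*h (d(T, h) = T*(2*h) = 2*T*h)
q(x, Z) = 3 + 3*Z + Z*x (q(x, Z) = (3*Z + Z*x) + 3 = 3 + 3*Z + Z*x)
c(u, b) = 0 (c(u, b) = b*0 = 0)
437 - c(q(d(4, 5), 1)*(4 - 4), 35) = 437 - 1*0 = 437 + 0 = 437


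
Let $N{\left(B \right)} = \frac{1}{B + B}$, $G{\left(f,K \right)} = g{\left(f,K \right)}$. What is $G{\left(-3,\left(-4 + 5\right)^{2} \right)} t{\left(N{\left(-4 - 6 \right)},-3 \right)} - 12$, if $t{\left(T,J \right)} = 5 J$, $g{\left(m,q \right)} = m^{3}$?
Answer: $393$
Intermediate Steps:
$G{\left(f,K \right)} = f^{3}$
$N{\left(B \right)} = \frac{1}{2 B}$
$G{\left(-3,\left(-4 + 5\right)^{2} \right)} t{\left(N{\left(-4 - 6 \right)},-3 \right)} - 12 = \left(-3\right)^{3} \cdot 5 \left(-3\right) - 12 = \left(-27\right) \left(-15\right) - 12 = 405 - 12 = 393$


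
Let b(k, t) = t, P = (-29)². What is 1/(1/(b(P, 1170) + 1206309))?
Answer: 1207479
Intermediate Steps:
P = 841
1/(1/(b(P, 1170) + 1206309)) = 1/(1/(1170 + 1206309)) = 1/(1/1207479) = 1207479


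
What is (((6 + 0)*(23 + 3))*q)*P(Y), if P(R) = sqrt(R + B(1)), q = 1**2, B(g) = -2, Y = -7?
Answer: 468*I ≈ 468.0*I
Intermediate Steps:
q = 1
P(R) = sqrt(-2 + R) (P(R) = sqrt(R - 2) = sqrt(-2 + R))
(((6 + 0)*(23 + 3))*q)*P(Y) = (((6 + 0)*(23 + 3))*1)*sqrt(-2 - 7) = ((6*26)*1)*sqrt(-9) = (156*1)*(3*I) = 156*(3*I) = 468*I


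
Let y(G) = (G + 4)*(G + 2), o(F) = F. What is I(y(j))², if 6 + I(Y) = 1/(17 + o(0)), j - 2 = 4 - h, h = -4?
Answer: 10201/289 ≈ 35.298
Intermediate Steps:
j = 10 (j = 2 + (4 - 1*(-4)) = 2 + (4 + 4) = 2 + 8 = 10)
y(G) = (2 + G)*(4 + G) (y(G) = (4 + G)*(2 + G) = (2 + G)*(4 + G))
I(Y) = -101/17 (I(Y) = -6 + 1/(17 + 0) = -6 + 1/17 = -101/17)
I(y(j))² = (-101/17)² = 10201/289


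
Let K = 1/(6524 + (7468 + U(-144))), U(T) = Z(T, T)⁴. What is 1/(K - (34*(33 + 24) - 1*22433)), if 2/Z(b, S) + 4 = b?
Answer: 419572171393/8599131682686111 ≈ 4.8792e-5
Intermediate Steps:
Z(b, S) = 2/(-4 + b)
U(T) = 16/(-4 + T)⁴ (U(T) = (2/(-4 + T))⁴ = 16/(-4 + T)⁴)
K = 29986576/419572171393 (K = 1/(6524 + (7468 + 16/(-4 - 144)⁴)) = 1/(6524 + (7468 + 16/(-148)⁴)) = 1/(6524 + (7468 + 16*(1/479785216))) = 1/(6524 + (7468 + 1/29986576)) = 1/(6524 + 223939749569/29986576) = 1/(419572171393/29986576) = 29986576/419572171393 ≈ 7.1469e-5)
1/(K - (34*(33 + 24) - 1*22433)) = 1/(29986576/419572171393 - (34*(33 + 24) - 1*22433)) = 1/(29986576/419572171393 - (34*57 - 22433)) = 1/(29986576/419572171393 - (1938 - 22433)) = 1/(29986576/419572171393 - 1*(-20495)) = 1/(29986576/419572171393 + 20495) = 1/(8599131682686111/419572171393) = 419572171393/8599131682686111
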